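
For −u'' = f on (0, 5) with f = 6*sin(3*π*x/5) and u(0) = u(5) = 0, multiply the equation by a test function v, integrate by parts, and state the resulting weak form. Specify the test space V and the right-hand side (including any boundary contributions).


V = H^1_0(0, 5) (so v(0) = v(5) = 0); weak form: ∫_0^5 u'v' dx = ∫_0^5 (6*sin(3*π*x/5)) v dx for all v ∈ V.

Multiply both sides by a test function v and integrate from 0 to 5:
  ∫_0^5 −u''(x) v(x) dx = ∫_0^5 f(x) v(x) dx.
Integrate the LHS by parts once:
  ∫_0^5 −u'' v dx = −[u'(x) v(x)]_0^5 + ∫_0^5 u'(x) v'(x) dx.
Thus ∫_0^5 u'(x) v'(x) dx = ∫_0^5 f(x) v(x) dx + [u'(x) v(x)]_0^5.
Choose V so that boundary terms are either known or forced to vanish.
u is Dirichlet: u(0) = u(5) = 0. Let V = H^1_0(0, 5); then v(0) = v(5) = 0, and [u' v]_0^5 = 0.
Weak formulation: find u (satisfying any essential BC) such that ∫_0^5 u'(x) v'(x) dx = ∫_0^5 f v dx for all v ∈ V.
Substituting f(x) = 6*sin(3*π*x/5), the right-hand side is ∫_0^5 (6*sin(3*π*x/5)) v dx.


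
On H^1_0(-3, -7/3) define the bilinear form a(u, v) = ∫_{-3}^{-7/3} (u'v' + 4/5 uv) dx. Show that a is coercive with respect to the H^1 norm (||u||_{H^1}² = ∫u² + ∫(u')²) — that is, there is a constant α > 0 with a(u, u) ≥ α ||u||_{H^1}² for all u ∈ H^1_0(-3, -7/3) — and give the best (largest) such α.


α = (16 + 45*π^2)/(5*(4 + 9*π^2))

Coercivity of a(·,·) on H^1_0(-3, -7/3) means a(u, u) ≥ α ||u||_{H^1}² for every u ∈ H^1_0.
The interval has length L = 2/3, and Poincaré/coercivity depend only on L. Here a(u, u) = ∫(u')² + (4/5)·∫u².
Here 0 < c = 4/5 < 1. The condition a(u,u) ≥ α||u||_{H^1}² reads (1−α)∫(u')² ≥ (α−c)∫u². Any admissible α is ≤ 1 (rapidly oscillating u have ∫u²/∫(u')² → 0), and α = 1 would force 0 ≥ (1−c)∫u², impossible since c < 1; so 1−α > 0. By the sharp Poincaré inequality on H^1_0 of an interval of length L, ∫(u')² ≥ (π/L)²∫u² with equality for the first sine mode sin(π(x−x₀)/L) (x₀ the left endpoint), so the inequality holds for all u iff (1−α)(π/L)² ≥ α − c, i.e. α ≤ ((π/L)² + c)/((π/L)² + 1) = (1 + c(L/π)²)/(1 + (L/π)²). With (π/L)² = 9*π^2/4 and c = 4/5, the largest admissible constant is α = ((π/L)² + c)/((π/L)² + 1).
Simplifying, α = (16 + 45*π^2)/(5*(4 + 9*π^2)).


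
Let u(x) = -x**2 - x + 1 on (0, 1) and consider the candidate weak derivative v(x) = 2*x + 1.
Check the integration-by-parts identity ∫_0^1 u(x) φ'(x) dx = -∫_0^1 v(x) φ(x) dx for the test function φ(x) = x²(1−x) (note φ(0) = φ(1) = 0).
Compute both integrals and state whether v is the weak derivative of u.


LHS = 11/60, RHS = -11/60. No, v is not the weak derivative of u.

u(x) = -x**2 - x + 1, classical derivative u'(x) = -2*x - 1.
φ(x) = x²(1−x), so φ'(x) = x*(2 - 3*x).
Note φ(0) = φ(1) = 0, so the boundary term u·φ vanishes.
LHS = ∫_0^1 u(x) φ'(x) dx = ∫_0^1 (3*x^4 + x^3 - 5*x^2 + 2*x) dx. Term by term:
  ∫_0^1 3*x^4 dx = 3/5;  ∫_0^1 x^3 dx = 1/4;  ∫_0^1 -5*x^2 dx = -5/3;
  ∫_0^1 2*x dx = 1.
Sum: 3/5 + 1/4 − 5/3 + 1 = 11/60.
So LHS = 11/60.
∫_0^1 v(x) φ(x) dx = ∫_0^1 (-2*x^4 + x^3 + x^2) dx. Term by term:
  ∫_0^1 -2*x^4 dx = -2/5;  ∫_0^1 x^3 dx = 1/4;  ∫_0^1 x^2 dx = 1/3.
Sum: -2/5 + 1/4 + 1/3 = 11/60.
So RHS = -∫_0^1 v(x) φ(x) dx = -11/60.
LHS − RHS = 11/30 ≠ 0, so the identity fails.
(For a valid weak derivative the identity must hold for EVERY test function, in particular this one. The failure shows v is NOT the weak derivative of u.)
Correct weak derivative would be u'(x) = -2*x - 1.


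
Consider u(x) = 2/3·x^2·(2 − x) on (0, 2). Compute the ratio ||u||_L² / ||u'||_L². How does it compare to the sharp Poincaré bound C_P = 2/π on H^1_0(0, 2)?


||u||_L² / ||u'||_L² = sqrt(14)/7 < C_P = 2/π.

u(x) = 2/3·x^2·(2 − x), so u'(x) = 2*x*(4 - 3*x)/3.
u(x) = 2/3·x^2·(2 − x) vanishes at x = 0 and x = 2, so u ∈ H^1_0(0, 2). Differentiate via the product rule and integrate the resulting polynomials term by term.
  ∫_0^2 u² dx = ∫_0^2 (4*x^6/9 - 16*x^5/9 + 16*x^4/9) dx. Term by term:
    ∫_0^2 4*x^6/9 dx = 512/63;  ∫_0^2 -16*x^5/9 dx = -512/27;  ∫_0^2 16*x^4/9 dx = 512/45.
  Sum: 512/63 − 512/27 + 512/45 = 512/945.
  ∫_0^2 (u')² dx = ∫_0^2 (4*x^4 - 32*x^3/3 + 64*x^2/9) dx. Term by term:
    ∫_0^2 4*x^4 dx = 128/5;  ∫_0^2 -32*x^3/3 dx = -128/3;  ∫_0^2 64*x^2/9 dx = 512/27.
  Sum: 128/5 − 128/3 + 512/27 = 256/135.
∫_0^2 u² dx = 512/945, so ||u||_L² = 16*sqrt(210)/315.
∫_0^2 (u')² dx = 256/135, so ||u'||_L² = 16*sqrt(15)/45.
Ratio ||u||_L² / ||u'||_L² = sqrt(14)/7.
Sharp Poincaré constant on H^1_0(0, 2) is C_P = L/π = 2/π, achieved by sin(π/2·x).
A polynomial bump cannot attain the sharp Poincaré constant (only the first sine eigenfunction does), so the ratio is strictly less than C_P, consistent with ||u||_L² ≤ C_P ||u'||_L².


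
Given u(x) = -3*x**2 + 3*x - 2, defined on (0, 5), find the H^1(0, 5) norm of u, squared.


||u||_{H^1}^2 = 9305/2

The H^1 norm (squared) on an interval (0, L) is
  ||u||_{H^1}^2 = ∫_0^L u(x)^2 dx + ∫_0^L u'(x)^2 dx.
Compute u'(x) = 3 - 6*x.
Then u(x)^2 = 9*x**4 - 18*x**3 + 21*x**2 - 12*x + 4 and u'(x)^2 = 36*x**2 - 36*x + 9.
Integrate each monomial from 0 to 5 using ∫_0^5 c·x^n dx = c·5^(n+1)/(n+1):
  ∫_0^5 u(x)^2 dx = ∫_0^5 (9*x^4 - 18*x^3 + 21*x^2 - 12*x + 4) dx. Term by term:
    ∫_0^5 9*x^4 dx = 5625;  ∫_0^5 -18*x^3 dx = -5625/2;  ∫_0^5 21*x^2 dx = 875;
    ∫_0^5 -12*x dx = -150;  ∫_0^5 4 dx = 20.
  Sum: 5625 − 5625/2 + 875 − 150 + 20 = 7115/2.
  ∫_0^5 u'(x)^2 dx = ∫_0^5 (36*x^2 - 36*x + 9) dx. Term by term:
    ∫_0^5 36*x^2 dx = 1500;  ∫_0^5 -36*x dx = -450;  ∫_0^5 9 dx = 45.
  Sum: 1500 − 450 + 45 = 1095.
Adding: ||u||_{H^1}^2 = 7115/2 + 1095 = 9305/2.


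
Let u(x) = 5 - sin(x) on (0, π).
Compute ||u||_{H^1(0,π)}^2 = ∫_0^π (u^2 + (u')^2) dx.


||u||_{H^1(0,π)}^2 = -20 + 26*π

u'(x) = -cos(x).
Expand u² and (u')² and integrate term by term on (0, π), using: for integers n ≥ 1, ∫_0^π sin²(nx) dx = ∫_0^π cos²(nx) dx = π/2; for n ≠ n', ∫_0^π sin(nx)sin(n'x) dx = ∫_0^π cos(nx)cos(n'x) dx = 0; and by product-to-sum, ∫_0^π sin(nx)cos(n'x) dx = ½∫_0^π [sin((n+n')x) + sin((n−n')x)] dx, which is 0 when n+n' is even and 2n/(n²−n'²) when n+n' is odd (it need not vanish on (0, π)). For the constant mode: ∫_0^π 1 dx = π, ∫_0^π cos(nx) dx = 0, ∫_0^π sin(nx) dx = (1−(−1)^n)/n.
  u² squared terms: (5)²·∫1 dx = 25·π = 25*π;  (-1)²·∫sin(x)² dx = 1·π/2 = π/2.
  u² cross terms: 2·(5)·(-1)·∫1·sin(x) dx = -10·(2) = -20.
  So ∫_0^π u² dx = 25*π + π/2 − 20 = -20 + 51*π/2.
  (u')² squared terms: (-1)²·∫cos(x)² dx = 1·π/2 = π/2.
  So ∫_0^π (u')² dx = π/2.
||u||_{H^1}^2 = (-20 + 51*π/2) + (π/2) = -20 + 26*π.


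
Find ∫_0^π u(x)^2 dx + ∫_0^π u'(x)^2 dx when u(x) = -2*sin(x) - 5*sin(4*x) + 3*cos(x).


||u||_{H^1(0,π)}^2 = -32 + 451*π/2

u'(x) = -3*sin(x) - 2*cos(x) - 20*cos(4*x).
Expand u² and (u')² and integrate term by term on (0, π), using: for integers n ≥ 1, ∫_0^π sin²(nx) dx = ∫_0^π cos²(nx) dx = π/2; for n ≠ n', ∫_0^π sin(nx)sin(n'x) dx = ∫_0^π cos(nx)cos(n'x) dx = 0; and by product-to-sum, ∫_0^π sin(nx)cos(n'x) dx = ½∫_0^π [sin((n+n')x) + sin((n−n')x)] dx, which is 0 when n+n' is even and 2n/(n²−n'²) when n+n' is odd (it need not vanish on (0, π)).
  u² squared terms: (-5)²·∫sin(4x)² dx = 25·π/2 = 25*π/2;  (-2)²·∫sin(x)² dx = 4·π/2 = 2*π;  (3)²·∫cos(x)² dx = 9·π/2 = 9*π/2.
  u² cross terms: 2·(-5)·(-2)·∫sin(4x)·sin(x) dx = 20·(0) = 0;  2·(-5)·(3)·∫sin(4x)·cos(x) dx = -30·(8/15) = -16;  2·(-2)·(3)·∫sin(x)·cos(x) dx = -12·(0) = 0.
  So ∫_0^π u² dx = 25*π/2 + 2*π + 9*π/2 + 0 − 16 + 0 = -16 + 19*π.
  (u')² squared terms: (-20)²·∫cos(4x)² dx = 400·π/2 = 200*π;  (-3)²·∫sin(x)² dx = 9·π/2 = 9*π/2;  (-2)²·∫cos(x)² dx = 4·π/2 = 2*π.
  (u')² cross terms: 2·(-20)·(-3)·∫cos(4x)·sin(x) dx = 120·(-2/15) = -16;  2·(-20)·(-2)·∫cos(4x)·cos(x) dx = 80·(0) = 0;  2·(-3)·(-2)·∫sin(x)·cos(x) dx = 12·(0) = 0.
  So ∫_0^π (u')² dx = 200*π + 9*π/2 + 2*π − 16 + 0 + 0 = -16 + 413*π/2.
||u||_{H^1}^2 = (-16 + 19*π) + (-16 + 413*π/2) = -32 + 451*π/2.


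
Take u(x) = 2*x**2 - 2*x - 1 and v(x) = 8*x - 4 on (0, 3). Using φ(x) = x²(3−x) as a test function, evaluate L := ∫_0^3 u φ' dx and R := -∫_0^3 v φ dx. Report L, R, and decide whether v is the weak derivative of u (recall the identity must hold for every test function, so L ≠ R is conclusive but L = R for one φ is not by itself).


LHS = -351/10, RHS = -351/5. No, v is not the weak derivative of u.

u(x) = 2*x**2 - 2*x - 1, classical derivative u'(x) = 4*x - 2.
φ(x) = x²(3−x), so φ'(x) = 3*x*(2 - x).
Note φ(0) = φ(3) = 0, so the boundary term u·φ vanishes.
LHS = ∫_0^3 u(x) φ'(x) dx = ∫_0^3 (-6*x^4 + 18*x^3 - 9*x^2 - 6*x) dx. Term by term:
  ∫_0^3 -6*x^4 dx = -1458/5;  ∫_0^3 18*x^3 dx = 729/2;  ∫_0^3 -9*x^2 dx = -81;
  ∫_0^3 -6*x dx = -27.
Sum: -1458/5 + 729/2 − 81 − 27 = -351/10.
So LHS = -351/10.
∫_0^3 v(x) φ(x) dx = ∫_0^3 (-8*x^4 + 28*x^3 - 12*x^2) dx. Term by term:
  ∫_0^3 -8*x^4 dx = -1944/5;  ∫_0^3 28*x^3 dx = 567;  ∫_0^3 -12*x^2 dx = -108.
Sum: -1944/5 + 567 − 108 = 351/5.
So RHS = -∫_0^3 v(x) φ(x) dx = -351/5.
LHS − RHS = 351/10 ≠ 0, so the identity fails.
(For a valid weak derivative the identity must hold for EVERY test function, in particular this one. The failure shows v is NOT the weak derivative of u.)
Correct weak derivative would be u'(x) = 4*x - 2.


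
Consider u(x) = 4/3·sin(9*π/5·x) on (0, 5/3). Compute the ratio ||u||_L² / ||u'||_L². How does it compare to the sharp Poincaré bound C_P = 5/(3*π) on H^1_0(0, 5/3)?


||u||_L² / ||u'||_L² = 5/(9*π) < C_P = 5/(3*π).

u(x) = 4/3·sin(9*π/5·x), so u'(x) = 12*π*cos(9*π*x/5)/5.
Writing u(x) = A·sin(kπx/L) with A = 4/3 and k = 3, use ∫_0^L sin²(kπx/L) dx = L/2 and ∫_0^L cos²(kπx/L) dx = L/2.
u² = 16/9·sin²(9*π/5·x) and (u')² = 144*π^2/25·cos²(9*π/5·x), and each of sin², cos² integrates to L/2 = 5/6 over (0, 5/3).
∫_0^5/3 u² dx = 40/27, so ||u||_L² = 2*sqrt(30)/9.
∫_0^5/3 (u')² dx = 24*π^2/5, so ||u'||_L² = 2*sqrt(30)*π/5.
Ratio ||u||_L² / ||u'||_L² = 5/(9*π).
Sharp Poincaré constant on H^1_0(0, 5/3) is C_P = L/π = 5/(3*π), achieved by sin(3*π/5·x).
This is the k = 3 harmonic; the ratio L/(kπ) is strictly less than C_P = L/π, consistent with the sharp inequality ||u||_L² ≤ C_P ||u'||_L².


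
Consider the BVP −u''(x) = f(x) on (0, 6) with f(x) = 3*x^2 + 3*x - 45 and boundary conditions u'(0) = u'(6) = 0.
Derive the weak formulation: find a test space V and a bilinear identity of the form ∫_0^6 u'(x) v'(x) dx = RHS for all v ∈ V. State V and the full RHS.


V = H^1(0, 6) (no boundary constraint on v; u is determined up to an additive constant); weak form: ∫_0^6 u'v' dx = ∫_0^6 (3*x^2 + 3*x - 45) v dx for all v ∈ V.

Multiply both sides by a test function v and integrate from 0 to 6:
  ∫_0^6 −u''(x) v(x) dx = ∫_0^6 f(x) v(x) dx.
Integrate the LHS by parts once:
  ∫_0^6 −u'' v dx = −[u'(x) v(x)]_0^6 + ∫_0^6 u'(x) v'(x) dx.
Thus ∫_0^6 u'(x) v'(x) dx = ∫_0^6 f(x) v(x) dx + [u'(x) v(x)]_0^6.
Choose V so that boundary terms are either known or forced to vanish.
u has homogeneous Neumann: u'(0) = u'(6) = 0. So [u' v]_0^6 = 0·v(6) − 0·v(0) = 0 for any v; take V = H^1(0, 6).
Weak formulation: find u (satisfying any essential BC) such that ∫_0^6 u'(x) v'(x) dx = ∫_0^6 f v dx for all v ∈ V (homogeneous Neumann, so boundary terms vanish).
Substituting f(x) = 3*x^2 + 3*x - 45, the right-hand side is ∫_0^6 (3*x^2 + 3*x - 45) v dx.
Compatibility check (pure Neumann): taking v ≡ 1 ∈ V gives 0 = ∫_0^6 f dx + (0) − (0), i.e. ∫_0^6 f dx must equal u'(0) − u'(6) = 0. Indeed ∫_0^6 (3*x^2 + 3*x - 45) dx = 0, so the data are compatible. The solution is then unique only up to an additive constant (fix it e.g. by requiring ∫_0^6 u dx = 0).


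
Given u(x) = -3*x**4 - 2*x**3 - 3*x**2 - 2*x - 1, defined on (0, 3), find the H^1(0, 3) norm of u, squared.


||u||_{H^1}^2 = 8063331/70

The H^1 norm (squared) on an interval (0, L) is
  ||u||_{H^1}^2 = ∫_0^L u(x)^2 dx + ∫_0^L u'(x)^2 dx.
Compute u'(x) = -12*x**3 - 6*x**2 - 6*x - 2.
Then u(x)^2 = 9*x**8 + 12*x**7 + 22*x**6 + 24*x**5 + 23*x**4 + 16*x**3 + 10*x**2 + 4*x + 1 and u'(x)^2 = 144*x**6 + 144*x**5 + 180*x**4 + 120*x**3 + 60*x**2 + 24*x + 4.
Integrate each monomial from 0 to 3 using ∫_0^3 c·x^n dx = c·3^(n+1)/(n+1):
  ∫_0^3 u(x)^2 dx = ∫_0^3 (9*x^8 + 12*x^7 + 22*x^6 + 24*x^5 + 23*x^4 + 16*x^3 + 10*x^2 + 4*x + 1) dx. Term by term:
    ∫_0^3 9*x^8 dx = 19683;  ∫_0^3 12*x^7 dx = 19683/2;  ∫_0^3 22*x^6 dx = 48114/7;
    ∫_0^3 24*x^5 dx = 2916;  ∫_0^3 23*x^4 dx = 5589/5;  ∫_0^3 16*x^3 dx = 324;
    ∫_0^3 10*x^2 dx = 90;  ∫_0^3 4*x dx = 18;  ∫_0^3 1 dx = 3.
  Sum: 19683 + 19683/2 + 48114/7 + 2916 + 5589/5 + 324 + 90 + 18 + 3 = 2860671/70.
  ∫_0^3 u'(x)^2 dx = ∫_0^3 (144*x^6 + 144*x^5 + 180*x^4 + 120*x^3 + 60*x^2 + 24*x + 4) dx. Term by term:
    ∫_0^3 144*x^6 dx = 314928/7;  ∫_0^3 144*x^5 dx = 17496;  ∫_0^3 180*x^4 dx = 8748;
    ∫_0^3 120*x^3 dx = 2430;  ∫_0^3 60*x^2 dx = 540;  ∫_0^3 24*x dx = 108;
    ∫_0^3 4 dx = 12.
  Sum: 314928/7 + 17496 + 8748 + 2430 + 540 + 108 + 12 = 520266/7.
Adding: ||u||_{H^1}^2 = 2860671/70 + 520266/7 = 8063331/70.


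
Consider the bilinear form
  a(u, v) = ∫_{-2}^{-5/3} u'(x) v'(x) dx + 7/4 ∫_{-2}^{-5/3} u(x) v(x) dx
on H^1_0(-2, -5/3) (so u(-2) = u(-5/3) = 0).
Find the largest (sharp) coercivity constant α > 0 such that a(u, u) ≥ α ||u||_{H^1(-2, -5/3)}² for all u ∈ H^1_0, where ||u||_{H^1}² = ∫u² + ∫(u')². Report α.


α = 1

Coercivity of a(·,·) on H^1_0(-2, -5/3) means a(u, u) ≥ α ||u||_{H^1}² for every u ∈ H^1_0.
The interval has length L = 1/3, and Poincaré/coercivity depend only on L. Here a(u, u) = ∫(u')² + (7/4)·∫u².
Here c = 7/4 ≥ 1, so a(u,u) = ∫(u')² + c∫u² ≥ ∫(u')² + ∫u² = ||u||_{H^1}², i.e. α = 1 works. No larger α is possible: a(u,u) ≥ α||u||_{H^1}² means (1−α)∫(u')² ≥ (α−c)∫u², and for the modes u_n = sin(nπ(x−x₀)/L) (x₀ the left endpoint) one has ∫u_n²/∫(u_n')² = (L/(nπ))² → 0, so a(u_n,u_n)/||u_n||_{H^1}² → 1. Hence the optimal constant is α = 1.
Therefore α = 1.


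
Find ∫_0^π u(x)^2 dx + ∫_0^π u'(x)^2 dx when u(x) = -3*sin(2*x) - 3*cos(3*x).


||u||_{H^1(0,π)}^2 = -144 + 135*π/2

u'(x) = 9*sin(3*x) - 6*cos(2*x).
Expand u² and (u')² and integrate term by term on (0, π), using: for integers n ≥ 1, ∫_0^π sin²(nx) dx = ∫_0^π cos²(nx) dx = π/2; for n ≠ n', ∫_0^π sin(nx)sin(n'x) dx = ∫_0^π cos(nx)cos(n'x) dx = 0; and by product-to-sum, ∫_0^π sin(nx)cos(n'x) dx = ½∫_0^π [sin((n+n')x) + sin((n−n')x)] dx, which is 0 when n+n' is even and 2n/(n²−n'²) when n+n' is odd (it need not vanish on (0, π)).
  u² squared terms: (-3)²·∫cos(3x)² dx = 9·π/2 = 9*π/2;  (-3)²·∫sin(2x)² dx = 9·π/2 = 9*π/2.
  u² cross terms: 2·(-3)·(-3)·∫cos(3x)·sin(2x) dx = 18·(-4/5) = -72/5.
  So ∫_0^π u² dx = 9*π/2 + 9*π/2 − 72/5 = -72/5 + 9*π.
  (u')² squared terms: (-6)²·∫cos(2x)² dx = 36·π/2 = 18*π;  (9)²·∫sin(3x)² dx = 81·π/2 = 81*π/2.
  (u')² cross terms: 2·(-6)·(9)·∫cos(2x)·sin(3x) dx = -108·(6/5) = -648/5.
  So ∫_0^π (u')² dx = 18*π + 81*π/2 − 648/5 = -648/5 + 117*π/2.
||u||_{H^1}^2 = (-72/5 + 9*π) + (-648/5 + 117*π/2) = -144 + 135*π/2.


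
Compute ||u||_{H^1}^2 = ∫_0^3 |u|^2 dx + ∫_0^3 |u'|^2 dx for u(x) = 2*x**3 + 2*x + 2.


||u||_{H^1}^2 = 135174/35

The H^1 norm (squared) on an interval (0, L) is
  ||u||_{H^1}^2 = ∫_0^L u(x)^2 dx + ∫_0^L u'(x)^2 dx.
Compute u'(x) = 6*x**2 + 2.
Then u(x)^2 = 4*x**6 + 8*x**4 + 8*x**3 + 4*x**2 + 8*x + 4 and u'(x)^2 = 36*x**4 + 24*x**2 + 4.
Integrate each monomial from 0 to 3 using ∫_0^3 c·x^n dx = c·3^(n+1)/(n+1):
  ∫_0^3 u(x)^2 dx = ∫_0^3 (4*x^6 + 8*x^4 + 8*x^3 + 4*x^2 + 8*x + 4) dx. Term by term:
    ∫_0^3 4*x^6 dx = 8748/7;  ∫_0^3 8*x^4 dx = 1944/5;  ∫_0^3 8*x^3 dx = 162;
    ∫_0^3 4*x^2 dx = 36;  ∫_0^3 8*x dx = 36;  ∫_0^3 4 dx = 12.
  Sum: 8748/7 + 1944/5 + 162 + 36 + 36 + 12 = 65958/35.
  ∫_0^3 u'(x)^2 dx = ∫_0^3 (36*x^4 + 24*x^2 + 4) dx. Term by term:
    ∫_0^3 36*x^4 dx = 8748/5;  ∫_0^3 24*x^2 dx = 216;  ∫_0^3 4 dx = 12.
  Sum: 8748/5 + 216 + 12 = 9888/5.
Adding: ||u||_{H^1}^2 = 65958/35 + 9888/5 = 135174/35.


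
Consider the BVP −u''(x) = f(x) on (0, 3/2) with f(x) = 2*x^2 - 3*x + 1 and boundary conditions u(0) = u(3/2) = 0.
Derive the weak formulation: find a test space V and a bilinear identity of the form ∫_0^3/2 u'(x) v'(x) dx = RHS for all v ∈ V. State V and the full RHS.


V = H^1_0(0, 3/2) (so v(0) = v(3/2) = 0); weak form: ∫_0^3/2 u'v' dx = ∫_0^3/2 (2*x^2 - 3*x + 1) v dx for all v ∈ V.

Multiply both sides by a test function v and integrate from 0 to 3/2:
  ∫_0^3/2 −u''(x) v(x) dx = ∫_0^3/2 f(x) v(x) dx.
Integrate the LHS by parts once:
  ∫_0^3/2 −u'' v dx = −[u'(x) v(x)]_0^3/2 + ∫_0^3/2 u'(x) v'(x) dx.
Thus ∫_0^3/2 u'(x) v'(x) dx = ∫_0^3/2 f(x) v(x) dx + [u'(x) v(x)]_0^3/2.
Choose V so that boundary terms are either known or forced to vanish.
u is Dirichlet: u(0) = u(3/2) = 0. Let V = H^1_0(0, 3/2); then v(0) = v(3/2) = 0, and [u' v]_0^3/2 = 0.
Weak formulation: find u (satisfying any essential BC) such that ∫_0^3/2 u'(x) v'(x) dx = ∫_0^3/2 f v dx for all v ∈ V.
Substituting f(x) = 2*x^2 - 3*x + 1, the right-hand side is ∫_0^3/2 (2*x^2 - 3*x + 1) v dx.


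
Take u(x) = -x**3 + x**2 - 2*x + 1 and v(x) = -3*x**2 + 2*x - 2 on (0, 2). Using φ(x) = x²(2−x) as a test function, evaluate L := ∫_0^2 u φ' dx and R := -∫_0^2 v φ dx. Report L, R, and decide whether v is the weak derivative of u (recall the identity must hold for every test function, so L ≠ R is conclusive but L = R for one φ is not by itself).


LHS = 88/15, RHS = 88/15. Yes, v = u' weakly.

u(x) = -x**3 + x**2 - 2*x + 1, classical derivative u'(x) = -3*x**2 + 2*x - 2.
φ(x) = x²(2−x), so φ'(x) = x*(4 - 3*x).
Note φ(0) = φ(2) = 0, so the boundary term u·φ vanishes.
LHS = ∫_0^2 u(x) φ'(x) dx = ∫_0^2 (3*x^5 - 7*x^4 + 10*x^3 - 11*x^2 + 4*x) dx. Term by term:
  ∫_0^2 3*x^5 dx = 32;  ∫_0^2 -7*x^4 dx = -224/5;  ∫_0^2 10*x^3 dx = 40;
  ∫_0^2 -11*x^2 dx = -88/3;  ∫_0^2 4*x dx = 8.
Sum: 32 − 224/5 + 40 − 88/3 + 8 = 88/15.
So LHS = 88/15.
∫_0^2 v(x) φ(x) dx = ∫_0^2 (3*x^5 - 8*x^4 + 6*x^3 - 4*x^2) dx. Term by term:
  ∫_0^2 3*x^5 dx = 32;  ∫_0^2 -8*x^4 dx = -256/5;  ∫_0^2 6*x^3 dx = 24;
  ∫_0^2 -4*x^2 dx = -32/3.
Sum: 32 − 256/5 + 24 − 32/3 = -88/15.
So RHS = -∫_0^2 v(x) φ(x) dx = 88/15.
LHS = RHS, so the identity holds for this test φ.
Moreover u is smooth here and v(x) = u'(x) = -3*x**2 + 2*x - 2 pointwise, so the identity holds for every test function. Hence v is the weak derivative of u.


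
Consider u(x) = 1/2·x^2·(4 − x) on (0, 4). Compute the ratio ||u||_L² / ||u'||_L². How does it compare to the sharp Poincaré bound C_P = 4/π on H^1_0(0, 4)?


||u||_L² / ||u'||_L² = 2*sqrt(14)/7 < C_P = 4/π.

u(x) = 1/2·x^2·(4 − x), so u'(x) = x*(8 - 3*x)/2.
u(x) = 1/2·x^2·(4 − x) vanishes at x = 0 and x = 4, so u ∈ H^1_0(0, 4). Differentiate via the product rule and integrate the resulting polynomials term by term.
  ∫_0^4 u² dx = ∫_0^4 (x^6/4 - 2*x^5 + 4*x^4) dx. Term by term:
    ∫_0^4 x^6/4 dx = 4096/7;  ∫_0^4 -2*x^5 dx = -4096/3;  ∫_0^4 4*x^4 dx = 4096/5.
  Sum: 4096/7 − 4096/3 + 4096/5 = 4096/105.
  ∫_0^4 (u')² dx = ∫_0^4 (9*x^4/4 - 12*x^3 + 16*x^2) dx. Term by term:
    ∫_0^4 9*x^4/4 dx = 2304/5;  ∫_0^4 -12*x^3 dx = -768;  ∫_0^4 16*x^2 dx = 1024/3.
  Sum: 2304/5 − 768 + 1024/3 = 512/15.
∫_0^4 u² dx = 4096/105, so ||u||_L² = 64*sqrt(105)/105.
∫_0^4 (u')² dx = 512/15, so ||u'||_L² = 16*sqrt(30)/15.
Ratio ||u||_L² / ||u'||_L² = 2*sqrt(14)/7.
Sharp Poincaré constant on H^1_0(0, 4) is C_P = L/π = 4/π, achieved by sin(π/4·x).
A polynomial bump cannot attain the sharp Poincaré constant (only the first sine eigenfunction does), so the ratio is strictly less than C_P, consistent with ||u||_L² ≤ C_P ||u'||_L².


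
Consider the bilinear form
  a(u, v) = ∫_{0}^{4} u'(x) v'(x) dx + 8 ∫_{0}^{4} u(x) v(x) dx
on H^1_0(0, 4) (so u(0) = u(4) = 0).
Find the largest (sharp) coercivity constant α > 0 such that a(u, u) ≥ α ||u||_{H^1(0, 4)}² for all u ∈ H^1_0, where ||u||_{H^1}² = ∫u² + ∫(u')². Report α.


α = 1

Coercivity of a(·,·) on H^1_0(0, 4) means a(u, u) ≥ α ||u||_{H^1}² for every u ∈ H^1_0.
The interval has length L = 4, and Poincaré/coercivity depend only on L. Here a(u, u) = ∫(u')² + (8)·∫u².
Here c = 8 ≥ 1, so a(u,u) = ∫(u')² + c∫u² ≥ ∫(u')² + ∫u² = ||u||_{H^1}², i.e. α = 1 works. No larger α is possible: a(u,u) ≥ α||u||_{H^1}² means (1−α)∫(u')² ≥ (α−c)∫u², and for the modes u_n = sin(nπ(x−x₀)/L) (x₀ the left endpoint) one has ∫u_n²/∫(u_n')² = (L/(nπ))² → 0, so a(u_n,u_n)/||u_n||_{H^1}² → 1. Hence the optimal constant is α = 1.
Therefore α = 1.


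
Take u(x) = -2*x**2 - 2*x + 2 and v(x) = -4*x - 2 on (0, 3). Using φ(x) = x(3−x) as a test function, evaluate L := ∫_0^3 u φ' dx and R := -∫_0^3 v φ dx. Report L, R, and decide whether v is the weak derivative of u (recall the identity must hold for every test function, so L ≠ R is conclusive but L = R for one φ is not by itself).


LHS = 36, RHS = 36. Yes, v = u' weakly.

u(x) = -2*x**2 - 2*x + 2, classical derivative u'(x) = -4*x - 2.
φ(x) = x(3−x), so φ'(x) = 3 - 2*x.
Note φ(0) = φ(3) = 0, so the boundary term u·φ vanishes.
LHS = ∫_0^3 u(x) φ'(x) dx = ∫_0^3 (4*x^3 - 2*x^2 - 10*x + 6) dx. Term by term:
  ∫_0^3 4*x^3 dx = 81;  ∫_0^3 -2*x^2 dx = -18;  ∫_0^3 -10*x dx = -45;
  ∫_0^3 6 dx = 18.
Sum: 81 − 18 − 45 + 18 = 36.
So LHS = 36.
∫_0^3 v(x) φ(x) dx = ∫_0^3 (4*x^3 - 10*x^2 - 6*x) dx. Term by term:
  ∫_0^3 4*x^3 dx = 81;  ∫_0^3 -10*x^2 dx = -90;  ∫_0^3 -6*x dx = -27.
Sum: 81 − 90 − 27 = -36.
So RHS = -∫_0^3 v(x) φ(x) dx = 36.
LHS = RHS, so the identity holds for this test φ.
Moreover u is smooth here and v(x) = u'(x) = -4*x - 2 pointwise, so the identity holds for every test function. Hence v is the weak derivative of u.


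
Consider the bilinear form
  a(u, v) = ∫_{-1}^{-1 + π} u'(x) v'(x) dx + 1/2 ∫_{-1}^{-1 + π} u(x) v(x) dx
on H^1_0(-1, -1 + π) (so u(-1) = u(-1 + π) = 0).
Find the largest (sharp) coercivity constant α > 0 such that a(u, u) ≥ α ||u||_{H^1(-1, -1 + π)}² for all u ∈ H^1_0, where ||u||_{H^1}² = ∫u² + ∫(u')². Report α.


α = 3/4

Coercivity of a(·,·) on H^1_0(-1, -1 + π) means a(u, u) ≥ α ||u||_{H^1}² for every u ∈ H^1_0.
The interval has length L = π, and Poincaré/coercivity depend only on L. Here a(u, u) = ∫(u')² + (1/2)·∫u².
Here 0 < c = 1/2 < 1. The condition a(u,u) ≥ α||u||_{H^1}² reads (1−α)∫(u')² ≥ (α−c)∫u². Any admissible α is ≤ 1 (rapidly oscillating u have ∫u²/∫(u')² → 0), and α = 1 would force 0 ≥ (1−c)∫u², impossible since c < 1; so 1−α > 0. By the sharp Poincaré inequality on H^1_0 of an interval of length L, ∫(u')² ≥ (π/L)²∫u² with equality for the first sine mode sin(π(x−x₀)/L) (x₀ the left endpoint), so the inequality holds for all u iff (1−α)(π/L)² ≥ α − c, i.e. α ≤ ((π/L)² + c)/((π/L)² + 1) = (1 + c(L/π)²)/(1 + (L/π)²). With (π/L)² = 1 and c = 1/2, the largest admissible constant is α = ((π/L)² + c)/((π/L)² + 1).
Simplifying, α = 3/4.


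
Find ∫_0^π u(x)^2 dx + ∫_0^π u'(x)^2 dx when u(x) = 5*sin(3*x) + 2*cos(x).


||u||_{H^1(0,π)}^2 = 129*π

u'(x) = -2*sin(x) + 15*cos(3*x).
Expand u² and (u')² and integrate term by term on (0, π), using: for integers n ≥ 1, ∫_0^π sin²(nx) dx = ∫_0^π cos²(nx) dx = π/2; for n ≠ n', ∫_0^π sin(nx)sin(n'x) dx = ∫_0^π cos(nx)cos(n'x) dx = 0; and by product-to-sum, ∫_0^π sin(nx)cos(n'x) dx = ½∫_0^π [sin((n+n')x) + sin((n−n')x)] dx, which is 0 when n+n' is even and 2n/(n²−n'²) when n+n' is odd (it need not vanish on (0, π)).
  u² squared terms: (2)²·∫cos(x)² dx = 4·π/2 = 2*π;  (5)²·∫sin(3x)² dx = 25·π/2 = 25*π/2.
  u² cross terms: 2·(2)·(5)·∫cos(x)·sin(3x) dx = 20·(0) = 0.
  So ∫_0^π u² dx = 2*π + 25*π/2 + 0 = 29*π/2.
  (u')² squared terms: (-2)²·∫sin(x)² dx = 4·π/2 = 2*π;  (15)²·∫cos(3x)² dx = 225·π/2 = 225*π/2.
  (u')² cross terms: 2·(-2)·(15)·∫sin(x)·cos(3x) dx = -60·(0) = 0.
  So ∫_0^π (u')² dx = 2*π + 225*π/2 + 0 = 229*π/2.
||u||_{H^1}^2 = (29*π/2) + (229*π/2) = 129*π.


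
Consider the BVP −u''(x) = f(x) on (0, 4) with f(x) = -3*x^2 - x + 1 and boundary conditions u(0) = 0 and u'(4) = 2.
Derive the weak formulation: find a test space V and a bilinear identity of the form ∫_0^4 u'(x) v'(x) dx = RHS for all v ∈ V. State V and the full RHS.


V = {v ∈ H^1(0, 4) : v(0) = 0} (test functions vanish at x = 0 where u is specified); weak form: ∫_0^4 u'v' dx = ∫_0^4 (-3*x^2 - x + 1) v dx + 2·v(4) for all v ∈ V.

Multiply both sides by a test function v and integrate from 0 to 4:
  ∫_0^4 −u''(x) v(x) dx = ∫_0^4 f(x) v(x) dx.
Integrate the LHS by parts once:
  ∫_0^4 −u'' v dx = −[u'(x) v(x)]_0^4 + ∫_0^4 u'(x) v'(x) dx.
Thus ∫_0^4 u'(x) v'(x) dx = ∫_0^4 f(x) v(x) dx + [u'(x) v(x)]_0^4.
Choose V so that boundary terms are either known or forced to vanish.
Mixed BC: u(0) = 0 (Dirichlet) and u'(4) = 2 (Neumann). Define V = {v ∈ H^1(0, 4) : v(0) = 0}. Then [u' v]_0^4 = u'(4)·v(4) − u'(0)·0 = 2·v(4).
Weak formulation: find u (satisfying any essential BC) such that ∫_0^4 u'(x) v'(x) dx = ∫_0^4 f v dx + 2·v(4) for all v ∈ V (Dirichlet at 0 absorbed into V; Neumann datum at x = 4 contributes the boundary term).
Substituting f(x) = -3*x^2 - x + 1, the right-hand side is ∫_0^4 (-3*x^2 - x + 1) v dx + 2·v(4).


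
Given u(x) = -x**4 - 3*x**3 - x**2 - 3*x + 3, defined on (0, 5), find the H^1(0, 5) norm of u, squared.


||u||_{H^1}^2 = 279437405/252

The H^1 norm (squared) on an interval (0, L) is
  ||u||_{H^1}^2 = ∫_0^L u(x)^2 dx + ∫_0^L u'(x)^2 dx.
Compute u'(x) = -4*x**3 - 9*x**2 - 2*x - 3.
Then u(x)^2 = x**8 + 6*x**7 + 11*x**6 + 12*x**5 + 13*x**4 - 12*x**3 + 3*x**2 - 18*x + 9 and u'(x)^2 = 16*x**6 + 72*x**5 + 97*x**4 + 60*x**3 + 58*x**2 + 12*x + 9.
Integrate each monomial from 0 to 5 using ∫_0^5 c·x^n dx = c·5^(n+1)/(n+1):
  ∫_0^5 u(x)^2 dx = ∫_0^5 (x^8 + 6*x^7 + 11*x^6 + 12*x^5 + 13*x^4 - 12*x^3 + 3*x^2 - 18*x + 9) dx. Term by term:
    ∫_0^5 x^8 dx = 1953125/9;  ∫_0^5 6*x^7 dx = 1171875/4;  ∫_0^5 11*x^6 dx = 859375/7;
    ∫_0^5 12*x^5 dx = 31250;  ∫_0^5 13*x^4 dx = 8125;  ∫_0^5 -12*x^3 dx = -1875;
    ∫_0^5 3*x^2 dx = 125;  ∫_0^5 -18*x dx = -225;  ∫_0^5 9 dx = 45.
  Sum: 1953125/9 + 1171875/4 + 859375/7 + 31250 + 8125 − 1875 + 125 − 225 + 45 = 168889265/252.
  ∫_0^5 u'(x)^2 dx = ∫_0^5 (16*x^6 + 72*x^5 + 97*x^4 + 60*x^3 + 58*x^2 + 12*x + 9) dx. Term by term:
    ∫_0^5 16*x^6 dx = 1250000/7;  ∫_0^5 72*x^5 dx = 187500;  ∫_0^5 97*x^4 dx = 60625;
    ∫_0^5 60*x^3 dx = 9375;  ∫_0^5 58*x^2 dx = 7250/3;  ∫_0^5 12*x dx = 150;
    ∫_0^5 9 dx = 45.
  Sum: 1250000/7 + 187500 + 60625 + 9375 + 7250/3 + 150 + 45 = 9212345/21.
Adding: ||u||_{H^1}^2 = 168889265/252 + 9212345/21 = 279437405/252.


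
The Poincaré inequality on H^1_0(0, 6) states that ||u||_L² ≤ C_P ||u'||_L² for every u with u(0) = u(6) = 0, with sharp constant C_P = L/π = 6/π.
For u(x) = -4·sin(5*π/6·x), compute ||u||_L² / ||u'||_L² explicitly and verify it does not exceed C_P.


||u||_L² / ||u'||_L² = 6/(5*π) < C_P = 6/π.

u(x) = -4·sin(5*π/6·x), so u'(x) = -10*π*cos(5*π*x/6)/3.
Writing u(x) = A·sin(kπx/L) with A = -4 and k = 5, use ∫_0^L sin²(kπx/L) dx = L/2 and ∫_0^L cos²(kπx/L) dx = L/2.
u² = 16·sin²(5*π/6·x) and (u')² = 100*π^2/9·cos²(5*π/6·x), and each of sin², cos² integrates to L/2 = 3 over (0, 6).
∫_0^6 u² dx = 48, so ||u||_L² = 4*sqrt(3).
∫_0^6 (u')² dx = 100*π^2/3, so ||u'||_L² = 10*sqrt(3)*π/3.
Ratio ||u||_L² / ||u'||_L² = 6/(5*π).
Sharp Poincaré constant on H^1_0(0, 6) is C_P = L/π = 6/π, achieved by sin(π/6·x).
This is the k = 5 harmonic; the ratio L/(kπ) is strictly less than C_P = L/π, consistent with the sharp inequality ||u||_L² ≤ C_P ||u'||_L².


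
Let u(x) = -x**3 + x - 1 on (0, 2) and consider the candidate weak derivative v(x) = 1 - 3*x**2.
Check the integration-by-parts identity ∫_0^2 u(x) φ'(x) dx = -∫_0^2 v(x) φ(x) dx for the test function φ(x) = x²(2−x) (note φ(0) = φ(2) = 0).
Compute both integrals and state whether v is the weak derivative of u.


LHS = 76/15, RHS = 76/15. Yes, v = u' weakly.

u(x) = -x**3 + x - 1, classical derivative u'(x) = 1 - 3*x**2.
φ(x) = x²(2−x), so φ'(x) = x*(4 - 3*x).
Note φ(0) = φ(2) = 0, so the boundary term u·φ vanishes.
LHS = ∫_0^2 u(x) φ'(x) dx = ∫_0^2 (3*x^5 - 4*x^4 - 3*x^3 + 7*x^2 - 4*x) dx. Term by term:
  ∫_0^2 3*x^5 dx = 32;  ∫_0^2 -4*x^4 dx = -128/5;  ∫_0^2 -3*x^3 dx = -12;
  ∫_0^2 7*x^2 dx = 56/3;  ∫_0^2 -4*x dx = -8.
Sum: 32 − 128/5 − 12 + 56/3 − 8 = 76/15.
So LHS = 76/15.
∫_0^2 v(x) φ(x) dx = ∫_0^2 (3*x^5 - 6*x^4 - x^3 + 2*x^2) dx. Term by term:
  ∫_0^2 3*x^5 dx = 32;  ∫_0^2 -6*x^4 dx = -192/5;  ∫_0^2 -x^3 dx = -4;
  ∫_0^2 2*x^2 dx = 16/3.
Sum: 32 − 192/5 − 4 + 16/3 = -76/15.
So RHS = -∫_0^2 v(x) φ(x) dx = 76/15.
LHS = RHS, so the identity holds for this test φ.
Moreover u is smooth here and v(x) = u'(x) = 1 - 3*x**2 pointwise, so the identity holds for every test function. Hence v is the weak derivative of u.


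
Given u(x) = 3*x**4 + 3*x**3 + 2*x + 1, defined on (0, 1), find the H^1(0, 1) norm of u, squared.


||u||_{H^1}^2 = 49031/420

The H^1 norm (squared) on an interval (0, L) is
  ||u||_{H^1}^2 = ∫_0^L u(x)^2 dx + ∫_0^L u'(x)^2 dx.
Compute u'(x) = 12*x**3 + 9*x**2 + 2.
Then u(x)^2 = 9*x**8 + 18*x**7 + 9*x**6 + 12*x**5 + 18*x**4 + 6*x**3 + 4*x**2 + 4*x + 1 and u'(x)^2 = 144*x**6 + 216*x**5 + 81*x**4 + 48*x**3 + 36*x**2 + 4.
Integrate each monomial from 0 to 1 using ∫_0^1 c·x^n dx = c·1^(n+1)/(n+1):
  ∫_0^1 u(x)^2 dx = ∫_0^1 (9*x^8 + 18*x^7 + 9*x^6 + 12*x^5 + 18*x^4 + 6*x^3 + 4*x^2 + 4*x + 1) dx. Term by term:
    ∫_0^1 9*x^8 dx = 1;  ∫_0^1 18*x^7 dx = 9/4;  ∫_0^1 9*x^6 dx = 9/7;
    ∫_0^1 12*x^5 dx = 2;  ∫_0^1 18*x^4 dx = 18/5;  ∫_0^1 6*x^3 dx = 3/2;
    ∫_0^1 4*x^2 dx = 4/3;  ∫_0^1 4*x dx = 2;  ∫_0^1 1 dx = 1.
  Sum: 1 + 9/4 + 9/7 + 2 + 18/5 + 3/2 + 4/3 + 2 + 1 = 6707/420.
  ∫_0^1 u'(x)^2 dx = ∫_0^1 (144*x^6 + 216*x^5 + 81*x^4 + 48*x^3 + 36*x^2 + 4) dx. Term by term:
    ∫_0^1 144*x^6 dx = 144/7;  ∫_0^1 216*x^5 dx = 36;  ∫_0^1 81*x^4 dx = 81/5;
    ∫_0^1 48*x^3 dx = 12;  ∫_0^1 36*x^2 dx = 12;  ∫_0^1 4 dx = 4.
  Sum: 144/7 + 36 + 81/5 + 12 + 12 + 4 = 3527/35.
Adding: ||u||_{H^1}^2 = 6707/420 + 3527/35 = 49031/420.


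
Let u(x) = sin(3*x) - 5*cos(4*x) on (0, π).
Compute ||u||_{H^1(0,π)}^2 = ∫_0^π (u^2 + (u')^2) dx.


||u||_{H^1(0,π)}^2 = 1020/7 + 435*π/2

u'(x) = 20*sin(4*x) + 3*cos(3*x).
Expand u² and (u')² and integrate term by term on (0, π), using: for integers n ≥ 1, ∫_0^π sin²(nx) dx = ∫_0^π cos²(nx) dx = π/2; for n ≠ n', ∫_0^π sin(nx)sin(n'x) dx = ∫_0^π cos(nx)cos(n'x) dx = 0; and by product-to-sum, ∫_0^π sin(nx)cos(n'x) dx = ½∫_0^π [sin((n+n')x) + sin((n−n')x)] dx, which is 0 when n+n' is even and 2n/(n²−n'²) when n+n' is odd (it need not vanish on (0, π)).
  u² squared terms: (-5)²·∫cos(4x)² dx = 25·π/2 = 25*π/2;  (1)²·∫sin(3x)² dx = 1·π/2 = π/2.
  u² cross terms: 2·(-5)·(1)·∫cos(4x)·sin(3x) dx = -10·(-6/7) = 60/7.
  So ∫_0^π u² dx = 25*π/2 + π/2 + 60/7 = 60/7 + 13*π.
  (u')² squared terms: (3)²·∫cos(3x)² dx = 9·π/2 = 9*π/2;  (20)²·∫sin(4x)² dx = 400·π/2 = 200*π.
  (u')² cross terms: 2·(3)·(20)·∫cos(3x)·sin(4x) dx = 120·(8/7) = 960/7.
  So ∫_0^π (u')² dx = 9*π/2 + 200*π + 960/7 = 960/7 + 409*π/2.
||u||_{H^1}^2 = (60/7 + 13*π) + (960/7 + 409*π/2) = 1020/7 + 435*π/2.


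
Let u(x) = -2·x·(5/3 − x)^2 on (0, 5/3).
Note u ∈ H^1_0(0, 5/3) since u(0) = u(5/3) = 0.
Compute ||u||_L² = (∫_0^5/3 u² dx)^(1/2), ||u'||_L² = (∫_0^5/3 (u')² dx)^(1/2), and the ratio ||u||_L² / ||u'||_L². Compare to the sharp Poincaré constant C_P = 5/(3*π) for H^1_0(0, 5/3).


||u||_L² / ||u'||_L² = 5*sqrt(14)/42 < C_P = 5/(3*π).

u(x) = -2·x·(5/3 − x)^2, so u'(x) = -6*x^2 + 40*x/3 - 50/9.
u(x) = -2·x·(5/3 − x)^2 vanishes at x = 0 and x = 5/3, so u ∈ H^1_0(0, 5/3). Differentiate via the product rule and integrate the resulting polynomials term by term.
  ∫_0^5/3 u² dx = ∫_0^5/3 (4*x^6 - 80*x^5/3 + 200*x^4/3 - 2000*x^3/27 + 2500*x^2/81) dx. Term by term:
    ∫_0^5/3 4*x^6 dx = 312500/15309;  ∫_0^5/3 -80*x^5/3 dx = -625000/6561;  ∫_0^5/3 200*x^4/3 dx = 125000/729;
    ∫_0^5/3 -2000*x^3/27 dx = -312500/2187;  ∫_0^5/3 2500*x^2/81 dx = 312500/6561.
  Sum: 312500/15309 − 625000/6561 + 125000/729 − 312500/2187 + 312500/6561 = 62500/45927.
  ∫_0^5/3 (u')² dx = ∫_0^5/3 (36*x^4 - 160*x^3 + 2200*x^2/9 - 4000*x/27 + 2500/81) dx. Term by term:
    ∫_0^5/3 36*x^4 dx = 2500/27;  ∫_0^5/3 -160*x^3 dx = -25000/81;  ∫_0^5/3 2200*x^2/9 dx = 275000/729;
    ∫_0^5/3 -4000*x/27 dx = -50000/243;  ∫_0^5/3 2500/81 dx = 12500/243.
  Sum: 2500/27 − 25000/81 + 275000/729 − 50000/243 + 12500/243 = 5000/729.
∫_0^5/3 u² dx = 62500/45927, so ||u||_L² = 250*sqrt(7)/567.
∫_0^5/3 (u')² dx = 5000/729, so ||u'||_L² = 50*sqrt(2)/27.
Ratio ||u||_L² / ||u'||_L² = 5*sqrt(14)/42.
Sharp Poincaré constant on H^1_0(0, 5/3) is C_P = L/π = 5/(3*π), achieved by sin(3*π/5·x).
A polynomial bump cannot attain the sharp Poincaré constant (only the first sine eigenfunction does), so the ratio is strictly less than C_P, consistent with ||u||_L² ≤ C_P ||u'||_L².


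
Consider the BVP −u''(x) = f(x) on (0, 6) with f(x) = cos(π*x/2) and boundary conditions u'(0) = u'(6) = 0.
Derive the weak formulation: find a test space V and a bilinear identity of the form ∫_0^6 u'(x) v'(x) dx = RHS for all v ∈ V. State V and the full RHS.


V = H^1(0, 6) (no boundary constraint on v; u is determined up to an additive constant); weak form: ∫_0^6 u'v' dx = ∫_0^6 (cos(π*x/2)) v dx for all v ∈ V.

Multiply both sides by a test function v and integrate from 0 to 6:
  ∫_0^6 −u''(x) v(x) dx = ∫_0^6 f(x) v(x) dx.
Integrate the LHS by parts once:
  ∫_0^6 −u'' v dx = −[u'(x) v(x)]_0^6 + ∫_0^6 u'(x) v'(x) dx.
Thus ∫_0^6 u'(x) v'(x) dx = ∫_0^6 f(x) v(x) dx + [u'(x) v(x)]_0^6.
Choose V so that boundary terms are either known or forced to vanish.
u has homogeneous Neumann: u'(0) = u'(6) = 0. So [u' v]_0^6 = 0·v(6) − 0·v(0) = 0 for any v; take V = H^1(0, 6).
Weak formulation: find u (satisfying any essential BC) such that ∫_0^6 u'(x) v'(x) dx = ∫_0^6 f v dx for all v ∈ V (homogeneous Neumann, so boundary terms vanish).
Substituting f(x) = cos(π*x/2), the right-hand side is ∫_0^6 (cos(π*x/2)) v dx.
Compatibility check (pure Neumann): taking v ≡ 1 ∈ V gives 0 = ∫_0^6 f dx + (0) − (0), i.e. ∫_0^6 f dx must equal u'(0) − u'(6) = 0. Indeed ∫_0^6 (cos(π*x/2)) dx = 0, so the data are compatible. The solution is then unique only up to an additive constant (fix it e.g. by requiring ∫_0^6 u dx = 0).


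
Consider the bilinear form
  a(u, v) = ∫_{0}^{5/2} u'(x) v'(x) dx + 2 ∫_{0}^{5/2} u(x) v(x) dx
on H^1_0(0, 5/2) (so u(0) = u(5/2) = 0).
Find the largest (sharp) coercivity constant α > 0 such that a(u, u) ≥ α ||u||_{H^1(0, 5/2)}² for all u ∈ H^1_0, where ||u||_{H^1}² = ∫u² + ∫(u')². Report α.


α = 1

Coercivity of a(·,·) on H^1_0(0, 5/2) means a(u, u) ≥ α ||u||_{H^1}² for every u ∈ H^1_0.
The interval has length L = 5/2, and Poincaré/coercivity depend only on L. Here a(u, u) = ∫(u')² + (2)·∫u².
Here c = 2 ≥ 1, so a(u,u) = ∫(u')² + c∫u² ≥ ∫(u')² + ∫u² = ||u||_{H^1}², i.e. α = 1 works. No larger α is possible: a(u,u) ≥ α||u||_{H^1}² means (1−α)∫(u')² ≥ (α−c)∫u², and for the modes u_n = sin(nπ(x−x₀)/L) (x₀ the left endpoint) one has ∫u_n²/∫(u_n')² = (L/(nπ))² → 0, so a(u_n,u_n)/||u_n||_{H^1}² → 1. Hence the optimal constant is α = 1.
Therefore α = 1.


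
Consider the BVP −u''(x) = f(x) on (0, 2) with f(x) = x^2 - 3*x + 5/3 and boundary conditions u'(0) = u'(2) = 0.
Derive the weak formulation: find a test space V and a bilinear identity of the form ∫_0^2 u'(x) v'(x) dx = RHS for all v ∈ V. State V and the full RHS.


V = H^1(0, 2) (no boundary constraint on v; u is determined up to an additive constant); weak form: ∫_0^2 u'v' dx = ∫_0^2 (x^2 - 3*x + 5/3) v dx for all v ∈ V.

Multiply both sides by a test function v and integrate from 0 to 2:
  ∫_0^2 −u''(x) v(x) dx = ∫_0^2 f(x) v(x) dx.
Integrate the LHS by parts once:
  ∫_0^2 −u'' v dx = −[u'(x) v(x)]_0^2 + ∫_0^2 u'(x) v'(x) dx.
Thus ∫_0^2 u'(x) v'(x) dx = ∫_0^2 f(x) v(x) dx + [u'(x) v(x)]_0^2.
Choose V so that boundary terms are either known or forced to vanish.
u has homogeneous Neumann: u'(0) = u'(2) = 0. So [u' v]_0^2 = 0·v(2) − 0·v(0) = 0 for any v; take V = H^1(0, 2).
Weak formulation: find u (satisfying any essential BC) such that ∫_0^2 u'(x) v'(x) dx = ∫_0^2 f v dx for all v ∈ V (homogeneous Neumann, so boundary terms vanish).
Substituting f(x) = x^2 - 3*x + 5/3, the right-hand side is ∫_0^2 (x^2 - 3*x + 5/3) v dx.
Compatibility check (pure Neumann): taking v ≡ 1 ∈ V gives 0 = ∫_0^2 f dx + (0) − (0), i.e. ∫_0^2 f dx must equal u'(0) − u'(2) = 0. Indeed ∫_0^2 (x^2 - 3*x + 5/3) dx = 0, so the data are compatible. The solution is then unique only up to an additive constant (fix it e.g. by requiring ∫_0^2 u dx = 0).


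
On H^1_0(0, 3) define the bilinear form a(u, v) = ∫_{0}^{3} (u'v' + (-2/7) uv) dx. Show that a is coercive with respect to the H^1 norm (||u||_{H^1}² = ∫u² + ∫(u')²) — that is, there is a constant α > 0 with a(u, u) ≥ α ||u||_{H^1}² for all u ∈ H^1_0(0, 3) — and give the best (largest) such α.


α = (-18/7 + π^2)/(9 + π^2)

Coercivity of a(·,·) on H^1_0(0, 3) means a(u, u) ≥ α ||u||_{H^1}² for every u ∈ H^1_0.
The interval has length L = 3, and Poincaré/coercivity depend only on L. Here a(u, u) = ∫(u')² + (-2/7)·∫u².
Here c = -2/7 < 0 with |c| < (π/L)² = π^2/9, so coercivity still holds. The condition a(u,u) ≥ α||u||_{H^1}² reads (1−α)∫(u')² ≥ (α−c)∫u². Any admissible α is ≤ 1 (rapidly oscillating u have ∫u²/∫(u')² → 0), and α = 1 would force 0 ≥ (1−c)∫u², impossible since c < 1; so 1−α > 0. By the sharp Poincaré inequality on H^1_0 of an interval of length L, ∫(u')² ≥ (π/L)²∫u² with equality for the first sine mode sin(π(x−x₀)/L) (x₀ the left endpoint), so the inequality holds for all u iff (1−α)(π/L)² ≥ α − c, i.e. α ≤ ((π/L)² + c)/((π/L)² + 1) = (1 + c(L/π)²)/(1 + (L/π)²). (Direct route, valid since c ≤ 0: Poincaré gives c∫u² ≥ c(L/π)²∫(u')², so a(u,u) ≥ (1 + c(L/π)²)∫(u')², while ||u||_{H^1}² ≤ (1 + (L/π)²)∫(u')²; dividing yields the same α.) With (π/L)² = π^2/9 and c = -2/7, the largest admissible constant is α = ((π/L)² + c)/((π/L)² + 1).
Simplifying, α = (-18/7 + π^2)/(9 + π^2).


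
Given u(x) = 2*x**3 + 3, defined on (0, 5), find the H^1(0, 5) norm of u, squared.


||u||_{H^1}^2 = 483440/7

The H^1 norm (squared) on an interval (0, L) is
  ||u||_{H^1}^2 = ∫_0^L u(x)^2 dx + ∫_0^L u'(x)^2 dx.
Compute u'(x) = 6*x**2.
Then u(x)^2 = 4*x**6 + 12*x**3 + 9 and u'(x)^2 = 36*x**4.
Integrate each monomial from 0 to 5 using ∫_0^5 c·x^n dx = c·5^(n+1)/(n+1):
  ∫_0^5 u(x)^2 dx = ∫_0^5 (4*x^6 + 12*x^3 + 9) dx. Term by term:
    ∫_0^5 4*x^6 dx = 312500/7;  ∫_0^5 12*x^3 dx = 1875;  ∫_0^5 9 dx = 45.
  Sum: 312500/7 + 1875 + 45 = 325940/7.
  ∫_0^5 u'(x)^2 dx = ∫_0^5 (36*x^4) dx. Term by term:
    ∫_0^5 36*x^4 dx = 22500.
Adding: ||u||_{H^1}^2 = 325940/7 + 22500 = 483440/7.
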